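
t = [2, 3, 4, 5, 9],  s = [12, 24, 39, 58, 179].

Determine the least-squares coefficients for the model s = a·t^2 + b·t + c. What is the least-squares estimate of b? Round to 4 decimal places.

b = 0.5738

Compute the Gram sums: Σt^2·t^2 = 7539, Σt^2·t = 953, Σt^2 = 135, Σt·t = 135, Σt = 23, Σ1 = 5.
Moment sums: Σt^2·s = 16837, Σt·s = 2153, Σs = 312.
AᵀA·[a, b, c]ᵀ = Aᵀs becomes [[7539, 953, 135]; [953, 135, 23]; [135, 23, 5]]·[a, b, c]ᵀ = [16837, 2153, 312]ᵀ.
Solving the 3×3 system (Gaussian elimination) gives a = 18375/8702, b = 4993/8702, c = 11956/4351.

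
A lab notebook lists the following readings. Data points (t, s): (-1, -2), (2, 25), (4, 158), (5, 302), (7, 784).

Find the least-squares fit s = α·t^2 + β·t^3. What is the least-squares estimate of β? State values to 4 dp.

From the data, Σt^2·t^2 = 3299, Σt^2·t^3 = 20987, Σt^3·t^3 = 137435.
And Σt^2·s = 48592, Σt^3·s = 316976.
XᵀX·[α, β]ᵀ = Xᵀs becomes [[3299, 20987]; [20987, 137435]]·[α, β]ᵀ = [48592, 316976]ᵀ.
Eliminating β: 137435·(row 1) − 20987·(row 2) gives 12943896·α = 137435·48592 − 20987·316976 = 25866208, so α = 3233276/1617987.
Then β = (316976 − 20987·(3233276/1617987))/137435 = 3237940/1617987.

β = 2.0012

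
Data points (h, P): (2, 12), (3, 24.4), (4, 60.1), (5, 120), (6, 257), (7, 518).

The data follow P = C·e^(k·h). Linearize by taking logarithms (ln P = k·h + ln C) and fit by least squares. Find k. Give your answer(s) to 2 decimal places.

Linearized form: ln P = k·h + ln C. From the 6 transformed points,
Sums: Σh = 27.0000, Σ(h)² = 139.0000, Σln P = 26.3620, Σh·ln P = 131.9193.
Normal system: [[139.0000, 27.0000]; [27.0000, 6]]·[k, ln C]ᵀ = [131.9193, 26.3620]ᵀ.
Slope k = (n·Σh·ln P − Σh·Σln P)/(n·Σ(h)² − (Σh)²) = (6·131.9193 − 27.0000·26.3620)/105.0000 = 0.75944; ln C = (Σln P − k·Σh)/n = 0.97621.

k = 0.76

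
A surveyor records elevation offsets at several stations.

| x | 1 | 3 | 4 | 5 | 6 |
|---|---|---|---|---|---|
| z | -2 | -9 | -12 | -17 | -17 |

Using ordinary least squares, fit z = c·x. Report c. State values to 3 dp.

Setting ∂/∂c … = 0 gives: 87·c = -264.
(Σx·x = 87, Σx·z = -264.)
c = (-264)/87 = -3.03448.

c = -3.034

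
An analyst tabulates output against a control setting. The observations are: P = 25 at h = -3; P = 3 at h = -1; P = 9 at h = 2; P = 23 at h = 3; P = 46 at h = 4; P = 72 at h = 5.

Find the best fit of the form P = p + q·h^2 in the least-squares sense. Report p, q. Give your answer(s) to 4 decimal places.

From the data, Σ1 = 6, Σh^2 = 64, Σh^2·h^2 = 1060.
And ΣP = 178, Σh^2·P = 3007.
Determinant 6·1060 − 64² = 2264.
p = (178·1060 − 64·3007)/2264 = -471/283; q = (6·3007 − 64·178)/2264 = 3325/1132.

p = -1.6643, q = 2.9373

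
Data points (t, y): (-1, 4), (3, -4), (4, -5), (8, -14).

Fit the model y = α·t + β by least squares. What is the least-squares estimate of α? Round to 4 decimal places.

Setting ∂/∂α … = 0 gives: 90·α + 14·β = -148;  14·α + 4·β = -19.
Determinant 90·4 − 14² = 164.
α = ((-148)·4 − 14·(-19))/164 = -163/82; β = (90·(-19) − 14·(-148))/164 = 181/82.

α = -1.9878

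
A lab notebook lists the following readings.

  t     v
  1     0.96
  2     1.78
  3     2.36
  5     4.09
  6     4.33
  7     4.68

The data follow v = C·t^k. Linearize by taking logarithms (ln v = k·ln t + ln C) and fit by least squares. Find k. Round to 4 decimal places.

Taking logs, ln v = k·ln t + ln C, so regress ln v on ln t.
AᵀA = [[11.2747, 7.1389]; [7.1389, 6]], rhs = [9.2390, 5.8119]ᵀ  (here Σln t = 7.1389, Σ(ln t)² = 11.2747, Σln v = 5.8119, Σln t·ln v = 9.2390).
Δ = 11.2747·6 − (7.1389)² = 16.6845; k = (9.2390·6 − 7.1389·5.8119)/16.6845 = 0.83575, ln C = (11.2747·5.8119 − 7.1389·9.2390)/16.6845 = -0.02574.

k = 0.8358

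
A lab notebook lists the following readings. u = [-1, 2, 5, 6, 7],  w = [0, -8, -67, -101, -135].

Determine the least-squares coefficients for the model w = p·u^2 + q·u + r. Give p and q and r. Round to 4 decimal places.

p = -2.8450, q = 0.0565, r = 3.0192

Compute the Gram sums: Σu^2·u^2 = 4339, Σu^2·u = 691, Σu^2 = 115, Σu·u = 115, Σu = 19, Σ1 = 5.
For Mᵀw: Σu^2·w = -11958, Σu·w = -1902, Σw = -311.
Normal equations: [[4339, 691, 115]; [691, 115, 19]; [115, 19, 5]]·[p, q, r]ᵀ = [-11958, -1902, -311]ᵀ.
Row-reducing yields p = -2367/832, q = 47/832, r = 157/52.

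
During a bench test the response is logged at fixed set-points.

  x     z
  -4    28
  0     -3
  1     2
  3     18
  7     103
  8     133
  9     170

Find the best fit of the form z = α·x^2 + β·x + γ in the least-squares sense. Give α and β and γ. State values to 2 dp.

α = 2.04, β = 0.66, γ = -2.04

Entries of MᵀM: Σx^2·x^2 = 13396, Σx^2·x = 1548, Σx^2 = 220, Σx·x = 220, Σx = 24, Σ1 = 7.
Moment sums: Σx^2·z = 27941, Σx·z = 3259, Σz = 451.
MᵀM·[α, β, γ]ᵀ = Mᵀz becomes [[13396, 1548, 220]; [1548, 220, 24]; [220, 24, 7]]·[α, β, γ]ᵀ = [27941, 3259, 451]ᵀ.
Row-reducing yields α = 469409/229812, β = 12723/19151, γ = -117464/57453.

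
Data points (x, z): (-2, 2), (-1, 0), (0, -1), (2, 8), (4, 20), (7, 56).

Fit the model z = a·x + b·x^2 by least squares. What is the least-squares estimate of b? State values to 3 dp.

From the data, Σx·x = 74, Σx·x^2 = 406, Σx^2·x^2 = 2690.
Right-hand side: Σx·z = 484, Σx^2·z = 3104.
Normal equations: [[74, 406]; [406, 2690]]·[a, b]ᵀ = [484, 3104]ᵀ.
Determinant 74·2690 − 406² = 34224.
a = (484·2690 − 406·3104)/34224 = 1739/1426; b = (74·3104 − 406·484)/34224 = 1383/1426.

b = 0.970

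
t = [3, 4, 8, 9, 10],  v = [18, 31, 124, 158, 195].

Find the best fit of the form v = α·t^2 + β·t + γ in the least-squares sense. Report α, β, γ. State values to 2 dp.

Entries of MᵀM: Σt^2·t^2 = 20994, Σt^2·t = 2332, Σt^2 = 270, Σt·t = 270, Σt = 34, Σ1 = 5.
Moment sums: Σt^2·v = 40892, Σt·v = 4542, Σv = 526.
MᵀM·[α, β, γ]ᵀ = Mᵀv becomes [[20994, 2332, 270]; [2332, 270, 34]; [270, 34, 5]]·[α, β, γ]ᵀ = [40892, 4542, 526]ᵀ.
Inverting the 3×3 Gram matrix, [α, β, γ]ᵀ = [7244/3559, -4069/3559, 10900/3559]ᵀ.

α = 2.04, β = -1.14, γ = 3.06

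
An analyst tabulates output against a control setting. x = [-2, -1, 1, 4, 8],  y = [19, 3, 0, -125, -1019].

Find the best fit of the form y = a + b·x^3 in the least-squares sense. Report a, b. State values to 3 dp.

a = 2.159, b = -1.994

The normal system AᵀA·[a, b]ᵀ = Aᵀy is [[5, 568]; [568, 266306]]·[a, b]ᵀ = [-1122, -529883]ᵀ.
det = 5·266306 − 568² = 1008906.
a = ((-1122)·266306 − 568·(-529883))/1008906 = 1089106/504453; b = (5·(-529883) − 568·(-1122))/1008906 = -2012119/1008906.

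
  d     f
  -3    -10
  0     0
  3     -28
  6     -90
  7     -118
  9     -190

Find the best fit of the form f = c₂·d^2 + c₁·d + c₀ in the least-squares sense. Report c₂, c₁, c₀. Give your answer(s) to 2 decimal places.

c₂ = -2.02, c₁ = -2.84, c₀ = -0.36

Entries of AᵀA: Σd^2·d^2 = 10420, Σd^2·d = 1288, Σd^2 = 184, Σd·d = 184, Σd = 22, Σ1 = 6.
And Σd^2·f = -24754, Σd·f = -3130, Σf = -436.
AᵀA·[c₂, c₁, c₀]ᵀ = Aᵀf becomes [[10420, 1288, 184]; [1288, 184, 22]; [184, 22, 6]]·[c₂, c₁, c₀]ᵀ = [-24754, -3130, -436]ᵀ.
Inverting the 3×3 Gram matrix, [c₂, c₁, c₀]ᵀ = [-3951/1958, -13913/4895, -1779/4895]ᵀ.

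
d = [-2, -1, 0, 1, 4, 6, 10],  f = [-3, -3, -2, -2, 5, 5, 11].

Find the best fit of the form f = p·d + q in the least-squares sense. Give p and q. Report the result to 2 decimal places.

p = 1.24, q = -1.62

AᵀA·[p, q]ᵀ = Aᵀf reads: 158·p + 18·q = 167;  18·p + 7·q = 11.
det = 158·7 − 18² = 782.
p = (167·7 − 18·11)/782 = 971/782; q = (158·11 − 18·167)/782 = -634/391.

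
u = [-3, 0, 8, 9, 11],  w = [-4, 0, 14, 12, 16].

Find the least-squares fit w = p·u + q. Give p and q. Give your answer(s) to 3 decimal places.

Forming MᵀM = [[275, 25]; [25, 5]] and Mᵀw = [408, 38]ᵀ gives MᵀM·[p, q]ᵀ = Mᵀw.
Determinant 275·5 − 25² = 750.
p = (408·5 − 25·38)/750 = 109/75; q = (275·38 − 25·408)/750 = 1/3.

p = 1.453, q = 0.333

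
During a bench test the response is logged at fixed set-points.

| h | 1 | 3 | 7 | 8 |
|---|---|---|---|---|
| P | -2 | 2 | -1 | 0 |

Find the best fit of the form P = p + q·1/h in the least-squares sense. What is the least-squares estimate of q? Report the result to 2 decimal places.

q = -2.13

From the data, Σ1 = 4, Σ1/h = 269/168, Σ1/h·1/h = 32377/28224.
And ΣP = -1, Σ1/h·P = -31/21.
So XᵀX·[p, q]ᵀ = XᵀP: [[4, 269/168]; [269/168, 32377/28224]]·[p, q]ᵀ = [-1, -31/21]ᵀ.
Δ = 4·(32377/28224) − (269/168)² = 19049/9408.
p = ((-1)·(32377/28224) − (269/168)·(-31/21))/(19049/9408) = 11445/19049; q = (4·(-31/21) − (269/168)·(-1))/(19049/9408) = -40488/19049.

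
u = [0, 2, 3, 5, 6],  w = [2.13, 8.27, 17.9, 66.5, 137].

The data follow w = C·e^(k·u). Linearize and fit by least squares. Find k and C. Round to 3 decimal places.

Let Y = ln w. Fitting Y = k·u + ln C by least squares:
Σu = 16.0000, Σ(u)² = 74.0000, Σln w = 14.8707, Σu·ln w = 63.3856.
Equations: 74.0000·k + 16.0000·ln C = 63.3856;  16.0000·k + 5·ln C = 14.8707.
Slope k = (n·Σu·ln w − Σu·Σln w)/(n·Σ(u)² − (Σu)²) = (5·63.3856 − 16.0000·14.8707)/114.0000 = 0.69295; ln C = (Σln w − k·Σu)/n = 0.75672, so C = exp(0.75672) = 2.13127.

k = 0.693, C = 2.131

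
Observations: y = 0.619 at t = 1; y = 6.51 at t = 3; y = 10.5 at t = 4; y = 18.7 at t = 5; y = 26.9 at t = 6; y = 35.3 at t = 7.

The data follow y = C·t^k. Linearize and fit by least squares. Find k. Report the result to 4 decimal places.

k = 2.0878

Let Y = ln y. Fitting Y = k·ln t + ln C by least squares:
Σln t = 7.8320, Σ(ln t)² = 12.7160, Σln y = 13.5296, Σln t·ln y = 22.8647.
Equations: 12.7160·k + 7.8320·ln C = 22.8647;  7.8320·k + 6·ln C = 13.5296.
Δ = 12.7160·6 − (7.8320)² = 14.9557; k = (22.8647·6 − 7.8320·13.5296)/14.9557 = 2.08780, ln C = (12.7160·13.5296 − 7.8320·22.8647)/14.9557 = -0.47035.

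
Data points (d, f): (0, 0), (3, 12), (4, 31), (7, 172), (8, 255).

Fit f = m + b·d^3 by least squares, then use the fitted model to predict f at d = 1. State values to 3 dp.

f̂ = -0.212

From the data, Σ1 = 5, Σd^3 = 946, Σd^3·d^3 = 384618.
For Mᵀf: Σf = 470, Σd^3·f = 191864.
Normal equations: [[5, 946]; [946, 384618]]·[m, b]ᵀ = [470, 191864]ᵀ.
Δ = 5·384618 − 946² = 1028174.
m = (470·384618 − 946·191864)/1028174 = -366442/514087; b = (5·191864 − 946·470)/1028174 = 257350/514087.
At d = 1: f̂ = (-366442/514087)·(1) + (257350/514087)·(1) = -109092/514087.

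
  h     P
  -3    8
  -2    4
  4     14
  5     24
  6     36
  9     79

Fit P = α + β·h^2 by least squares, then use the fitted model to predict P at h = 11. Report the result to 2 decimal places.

P̂ = 118.67

Setting ∂/∂α … = 0 gives: 6·α + 171·β = 165;  171·α + 8835·β = 8607.
(Σ1 = 6, Σh^2 = 171, Σh^2·h^2 = 8835, ΣP = 165, Σh^2·P = 8607.)
Eliminating β: 8835·(row 1) − 171·(row 2) gives 23769·α = 8835·165 − 171·8607 = -14022, so α = -82/139.
Then β = (8607 − 171·(-82/139))/8835 = 137/139.
At h = 11: P̂ = (-82/139)·(1) + (137/139)·(121) = 16495/139.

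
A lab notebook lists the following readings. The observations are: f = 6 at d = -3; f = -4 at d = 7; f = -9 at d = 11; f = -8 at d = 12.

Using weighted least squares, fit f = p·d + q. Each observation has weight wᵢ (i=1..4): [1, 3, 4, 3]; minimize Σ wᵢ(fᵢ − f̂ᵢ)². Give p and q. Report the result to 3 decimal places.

p = -0.995, q = 2.868

Normal-equation sums: Σwᵢ·d·d = 1072, Σwᵢ·d = 98, Σwᵢ·1 = 11.
Moment sums: Σwᵢ·d·f = -786, Σwᵢ·f = -66.
So AᵀWA·[p, q]ᵀ = AᵀWf: [[1072, 98]; [98, 11]]·[p, q]ᵀ = [-786, -66]ᵀ.
Δ = 1072·11 − 98² = 2188.
p = ((-786)·11 − 98·(-66))/2188 = -1089/1094; q = (1072·(-66) − 98·(-786))/2188 = 1569/547.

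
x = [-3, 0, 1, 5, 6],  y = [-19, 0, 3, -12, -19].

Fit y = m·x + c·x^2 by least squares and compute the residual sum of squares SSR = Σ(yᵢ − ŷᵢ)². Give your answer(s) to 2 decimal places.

SSR = 2.23

The normal system AᵀA·[m, c]ᵀ = Aᵀy is [[71, 315]; [315, 2003]]·[m, c]ᵀ = [-114, -1152]ᵀ.
det = 71·2003 − 315² = 42988.
m = ((-114)·2003 − 315·(-1152))/42988 = 67269/21494; c = (71·(-1152) − 315·(-114))/42988 = -22941/21494.
Residuals: -5/977, 0, 10077/10747, -10374/10747, 6938/10747; SSR = 23942/10747.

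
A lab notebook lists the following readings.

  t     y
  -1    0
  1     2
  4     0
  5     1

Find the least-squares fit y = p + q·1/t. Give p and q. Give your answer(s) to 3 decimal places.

p = 0.648, q = 0.908

Forming AᵀA = [[4, 9/20]; [9/20, 841/400]] and Aᵀy = [3, 11/5]ᵀ gives AᵀA·[p, q]ᵀ = Aᵀy.
Eliminating q: (841/400)·(row 1) − (9/20)·(row 2) gives (3283/400)·p = (841/400)·3 − (9/20)·(11/5) = 2127/400, so p = 2127/3283.
Then q = ((11/5) − (9/20)·(2127/3283))/(841/400) = 2980/3283.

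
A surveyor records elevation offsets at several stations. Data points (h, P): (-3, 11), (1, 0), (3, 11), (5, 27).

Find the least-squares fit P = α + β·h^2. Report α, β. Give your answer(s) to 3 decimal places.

α = 0.164, β = 1.099

AᵀA·[α, β]ᵀ = AᵀP reads: 4·α + 44·β = 49;  44·α + 788·β = 873.
(Σ1 = 4, Σh^2 = 44, Σh^2·h^2 = 788, ΣP = 49, Σh^2·P = 873.)
det = 4·788 − 44² = 1216.
α = (49·788 − 44·873)/1216 = 25/152; β = (4·873 − 44·49)/1216 = 167/152.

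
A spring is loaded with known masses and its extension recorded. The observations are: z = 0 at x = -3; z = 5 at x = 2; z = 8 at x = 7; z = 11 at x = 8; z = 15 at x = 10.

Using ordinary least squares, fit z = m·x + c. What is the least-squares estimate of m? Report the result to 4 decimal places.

m = 1.0542

With design matrix A, AᵀA = [[226, 24]; [24, 5]] and Aᵀz = [304, 39]ᵀ.
Δ = 226·5 − 24² = 554.
m = (304·5 − 24·39)/554 = 292/277; c = (226·39 − 24·304)/554 = 759/277.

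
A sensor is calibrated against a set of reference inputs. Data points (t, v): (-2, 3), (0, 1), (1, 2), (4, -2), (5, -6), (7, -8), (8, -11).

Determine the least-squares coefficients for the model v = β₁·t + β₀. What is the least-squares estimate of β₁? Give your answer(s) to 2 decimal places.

β₁ = -1.40

The normal equations are: 159·β₁ + 23·β₀ = -186;  23·β₁ + 7·β₀ = -21.
(Σt·t = 159, Σt = 23, Σ1 = 7, Σt·v = -186, Σv = -21.)
Determinant 159·7 − 23² = 584.
β₁ = ((-186)·7 − 23·(-21))/584 = -819/584; β₀ = (159·(-21) − 23·(-186))/584 = 939/584.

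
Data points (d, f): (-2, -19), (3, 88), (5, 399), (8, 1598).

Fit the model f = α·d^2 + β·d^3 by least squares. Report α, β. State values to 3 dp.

α = 0.928, β = 3.005

Entries of AᵀA: Σd^2·d^2 = 4818, Σd^2·d^3 = 36104, Σd^3·d^3 = 278562.
Right-hand side: Σd^2·f = 112963, Σd^3·f = 870579.
Normal equations: [[4818, 36104]; [36104, 278562]]·[α, β]ᵀ = [112963, 870579]ᵀ.
det = 4818·278562 − 36104² = 38612900.
α = (112963·278562 − 36104·870579)/38612900 = 3581499/3861290; β = (4818·870579 − 36104·112963)/38612900 = 11603347/3861290.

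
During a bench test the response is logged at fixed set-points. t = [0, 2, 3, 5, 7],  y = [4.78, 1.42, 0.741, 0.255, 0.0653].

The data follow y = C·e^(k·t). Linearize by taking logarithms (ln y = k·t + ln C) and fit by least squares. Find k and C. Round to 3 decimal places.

With ln yᵢ as the transformed response and tᵢ as the regressor:
Σt = 17.0000, Σ(t)² = 87.0000, Σln y = -2.4799, Σt·ln y = -26.1318.
Equations: 87.0000·k + 17.0000·ln C = -26.1318;  17.0000·k + 5·ln C = -2.4799.
Δ = 87.0000·5 − (17.0000)² = 146.0000; k = (-26.1318·5 − 17.0000·-2.4799)/146.0000 = -0.60617, ln C = (87.0000·-2.4799 − 17.0000·-26.1318)/146.0000 = 1.56498, so C = exp(1.56498) = 4.78259.

k = -0.606, C = 4.783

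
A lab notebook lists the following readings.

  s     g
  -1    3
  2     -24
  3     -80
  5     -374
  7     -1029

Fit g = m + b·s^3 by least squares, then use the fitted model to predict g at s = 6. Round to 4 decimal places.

ĝ = -647.6674

Normal-equation sums: Σ1 = 5, Σs^3 = 502, Σs^3·s^3 = 134068.
And Σg = -1504, Σs^3·g = -402052.
det = 5·134068 − 502² = 418336.
m = ((-1504)·134068 − 502·(-402052))/418336 = 23979/52292; b = (5·(-402052) − 502·(-1504))/418336 = -313813/104584.
At s = 6: ĝ = (23979/52292)·(1) + (-313813/104584)·(216) = -1992225/3076.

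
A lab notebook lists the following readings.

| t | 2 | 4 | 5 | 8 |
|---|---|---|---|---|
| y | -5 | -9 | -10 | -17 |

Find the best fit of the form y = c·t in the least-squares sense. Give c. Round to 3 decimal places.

c = -2.128

The normal equations are: 109·c = -232.
Hence c = -232 / 109 ≈ -2.12844.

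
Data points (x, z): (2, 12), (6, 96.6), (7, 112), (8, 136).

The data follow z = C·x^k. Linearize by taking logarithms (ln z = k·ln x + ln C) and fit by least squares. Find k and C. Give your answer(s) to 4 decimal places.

k = 1.7838, C = 3.5554

Taking logs, ln z = k·ln x + ln C, so regress ln z on ln x.
Σln x = 6.5103, Σ(ln x)² = 11.8015, Σln z = 16.6866, Σln x·ln z = 29.3091.
Equations: 11.8015·k + 6.5103·ln C = 29.3091;  6.5103·k + 4·ln C = 16.6866.
Slope k = (n·Σln x·ln z − Σln x·Σln z)/(n·Σ(ln x)² − (Σln x)²) = (4·29.3091 − 6.5103·16.6866)/4.8225 = 1.78376; ln C = (Σln z − k·Σln x)/n = 1.26848, so C = exp(1.26848) = 3.55545.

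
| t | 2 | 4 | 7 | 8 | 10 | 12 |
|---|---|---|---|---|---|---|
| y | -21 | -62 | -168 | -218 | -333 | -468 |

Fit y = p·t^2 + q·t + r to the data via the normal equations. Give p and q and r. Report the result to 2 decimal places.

Sums needed: Σt^2·t^2 = 37505, Σt^2·t = 3655, Σt^2 = 377, Σt·t = 377, Σt = 43, Σ1 = 6.
And Σt^2·y = -123952, Σt·y = -12156, Σy = -1270.
XᵀX·[p, q, r]ᵀ = Xᵀy becomes [[37505, 3655, 377]; [3655, 377, 43]; [377, 43, 6]]·[p, q, r]ᵀ = [-123952, -12156, -1270]ᵀ.
Inverting the 3×3 Gram matrix, [p, q, r]ᵀ = [-3917/1302, -3533/1302, -692/217]ᵀ.

p = -3.01, q = -2.71, r = -3.19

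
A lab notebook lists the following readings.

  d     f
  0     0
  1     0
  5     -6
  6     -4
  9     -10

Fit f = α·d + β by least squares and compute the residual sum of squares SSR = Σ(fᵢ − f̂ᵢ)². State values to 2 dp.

SSR = 6.31

From the data, Σd·d = 143, Σd = 21, Σ1 = 5.
Moment sums: Σd·f = -144, Σf = -20.
XᵀX·[α, β]ᵀ = Xᵀf becomes [[143, 21]; [21, 5]]·[α, β]ᵀ = [-144, -20]ᵀ.
det = 143·5 − 21² = 274.
α = ((-144)·5 − 21·(-20))/274 = -150/137; β = (143·(-20) − 21·(-144))/274 = 82/137.
Residuals: -82/137, 68/137, -154/137, 270/137, -102/137; SSR = 864/137.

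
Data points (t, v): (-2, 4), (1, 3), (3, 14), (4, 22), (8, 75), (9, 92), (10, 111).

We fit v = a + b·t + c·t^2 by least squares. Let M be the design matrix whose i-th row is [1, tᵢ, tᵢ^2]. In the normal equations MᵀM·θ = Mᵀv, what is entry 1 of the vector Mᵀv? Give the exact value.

321

Entry 1 ↔ basis 1, so (Mᵀv)_{1} = Σᵢ vᵢ = (1)·(4) + (1)·(3) + (1)·(14) + (1)·(22) + (1)·(75) + (1)·(92) + (1)·(111) = 321.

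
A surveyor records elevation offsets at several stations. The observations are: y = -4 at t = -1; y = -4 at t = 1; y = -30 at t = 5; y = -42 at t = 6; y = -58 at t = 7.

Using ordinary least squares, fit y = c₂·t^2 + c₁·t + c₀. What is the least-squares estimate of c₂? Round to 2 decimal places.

Sums needed: Σt^2·t^2 = 4324, Σt^2·t = 684, Σt^2 = 112, Σt·t = 112, Σt = 18, Σ1 = 5.
Right-hand side: Σt^2·y = -5112, Σt·y = -808, Σy = -138.
Normal equations: [[4324, 684, 112]; [684, 112, 18]; [112, 18, 5]]·[c₂, c₁, c₀]ᵀ = [-5112, -808, -138]ᵀ.
Solving the 3×3 system (Gaussian elimination) gives c₂ = -2499/2134, c₁ = 797/2134, c₀ = -2895/1067.

c₂ = -1.17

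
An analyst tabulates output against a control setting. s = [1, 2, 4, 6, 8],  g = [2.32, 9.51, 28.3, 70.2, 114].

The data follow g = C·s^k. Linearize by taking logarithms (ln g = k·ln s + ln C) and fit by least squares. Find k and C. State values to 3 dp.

With ln gᵢ as the transformed response and ln sᵢ as the regressor:
Over the data: Σln s = 5.9506, Σ(ln s)² = 9.9367, Σln g = 15.4243, Σln s·ln g = 23.6614.
Normal system: [[9.9367, 5.9506]; [5.9506, 5]]·[k, ln C]ᵀ = [23.6614, 15.4243]ᵀ.
Δ = 9.9367·5 − (5.9506)² = 14.2736; k = (23.6614·5 − 5.9506·15.4243)/14.2736 = 1.85816, ln C = (9.9367·15.4243 − 5.9506·23.6614)/14.2736 = 0.87342, so C = exp(0.87342) = 2.39508.

k = 1.858, C = 2.395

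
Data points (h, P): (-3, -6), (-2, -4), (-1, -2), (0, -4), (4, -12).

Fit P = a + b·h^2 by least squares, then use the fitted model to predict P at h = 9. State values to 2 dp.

The normal system XᵀX·[a, b]ᵀ = XᵀP is [[5, 30]; [30, 354]]·[a, b]ᵀ = [-28, -264]ᵀ.
Eliminating b: 354·(row 1) − 30·(row 2) gives 870·a = 354·(-28) − 30·(-264) = -1992, so a = -332/145.
Then b = ((-264) − 30·(-332/145))/354 = -16/29.
At h = 9: P̂ = (-332/145)·(1) + (-16/29)·(81) = -6812/145.

P̂ = -46.98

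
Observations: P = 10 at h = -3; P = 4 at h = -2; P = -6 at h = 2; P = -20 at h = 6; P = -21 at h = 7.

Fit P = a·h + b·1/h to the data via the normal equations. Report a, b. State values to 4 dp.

The normal system MᵀM·[a, b]ᵀ = MᵀP is [[102, 5]; [5, 1163/1764]]·[a, b]ᵀ = [-317, -44/3]ᵀ.
Δ = 102·(1163/1764) − 5² = 12421/294.
a = ((-317)·(1163/1764) − 5·(-44/3))/(12421/294) = -239311/74526; b = (102·(-44/3) − 5·(-317))/(12421/294) = 26166/12421.

a = -3.2111, b = 2.1066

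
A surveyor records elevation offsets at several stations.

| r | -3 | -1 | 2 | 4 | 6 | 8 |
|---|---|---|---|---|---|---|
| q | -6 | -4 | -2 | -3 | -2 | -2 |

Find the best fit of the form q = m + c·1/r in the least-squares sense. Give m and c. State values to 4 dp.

m = -3.0749, c = 1.8881

Forming AᵀA = [[6, -7/24]; [-7/24, 845/576]] and Aᵀq = [-19, 11/3]ᵀ gives AᵀA·[m, c]ᵀ = Aᵀq.
Eliminating c: (845/576)·(row 1) − (-7/24)·(row 2) gives (5021/576)·m = (845/576)·(-19) − (-7/24)·(11/3) = -15439/576, so m = -15439/5021.
Then c = ((11/3) − (-7/24)·(-15439/5021))/(845/576) = 9480/5021.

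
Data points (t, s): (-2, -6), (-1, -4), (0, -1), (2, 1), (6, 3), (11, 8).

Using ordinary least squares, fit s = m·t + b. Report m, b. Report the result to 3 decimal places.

m = 0.984, b = -2.457

Setting ∂/∂m … = 0 gives: 166·m + 16·b = 124;  16·m + 6·b = 1.
Δ = 166·6 − 16² = 740.
m = (124·6 − 16·1)/740 = 182/185; b = (166·1 − 16·124)/740 = -909/370.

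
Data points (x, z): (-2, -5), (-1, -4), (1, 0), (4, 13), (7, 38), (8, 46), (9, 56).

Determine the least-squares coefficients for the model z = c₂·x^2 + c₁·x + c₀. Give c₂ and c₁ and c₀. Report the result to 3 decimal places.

c₂ = 0.492, c₁ = 2.153, c₀ = -2.602

Setting ∂/∂c₂ … = 0 gives: 13332·c₂ + 1640·c₁ + 216·c₀ = 9526;  1640·c₂ + 216·c₁ + 26·c₀ = 1204;  216·c₂ + 26·c₁ + 7·c₀ = 144.
Inverting the 3×3 Gram matrix, [c₂, c₁, c₀]ᵀ = [40647/82642, 88960/41321, -107516/41321]ᵀ.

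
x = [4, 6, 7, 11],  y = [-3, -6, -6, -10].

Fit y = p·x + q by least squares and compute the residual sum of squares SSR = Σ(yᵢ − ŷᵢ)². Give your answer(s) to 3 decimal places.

SSR = 0.712

The normal equations are: 222·p + 28·q = -200;  28·p + 4·q = -25.
Δ = 222·4 − 28² = 104.
p = ((-200)·4 − 28·(-25))/104 = -25/26; q = (222·(-25) − 28·(-200))/104 = 25/52.
Residuals: 19/52, -37/52, 1/4, 5/52; SSR = 37/52.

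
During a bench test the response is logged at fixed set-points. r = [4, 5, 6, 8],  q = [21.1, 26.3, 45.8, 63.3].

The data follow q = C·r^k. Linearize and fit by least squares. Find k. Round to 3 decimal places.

Let Y = ln q. Fitting Y = k·ln r + ln C by least squares:
Σln r = 6.8669, Σ(ln r)² = 12.0466, Σln q = 14.2910, Σln r·ln q = 24.9668.
Equations: 12.0466·k + 6.8669·ln C = 24.9668;  6.8669·k + 4·ln C = 14.2910.
Δ = 12.0466·4 − (6.8669)² = 1.0316; k = (24.9668·4 − 6.8669·14.2910)/1.0316 = 1.67896, ln C = (12.0466·14.2910 − 6.8669·24.9668)/1.0316 = 0.69042.

k = 1.679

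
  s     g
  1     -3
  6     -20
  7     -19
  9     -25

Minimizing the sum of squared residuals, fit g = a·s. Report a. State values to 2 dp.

a = -2.88

The normal system XᵀX·[a]ᵀ = Xᵀg is [[167]]·[a]ᵀ = [-481]ᵀ.
a = (-481)/167 = -2.88024.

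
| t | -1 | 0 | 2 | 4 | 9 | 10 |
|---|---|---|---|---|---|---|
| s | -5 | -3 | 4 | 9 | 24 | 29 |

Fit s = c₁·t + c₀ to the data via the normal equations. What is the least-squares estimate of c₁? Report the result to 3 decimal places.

c₁ = 3.047

Normal-equation sums: Σt·t = 202, Σt = 24, Σ1 = 6.
Right-hand side: Σt·s = 555, Σs = 58.
Determinant 202·6 − 24² = 636.
c₁ = (555·6 − 24·58)/636 = 323/106; c₀ = (202·58 − 24·555)/636 = -401/159.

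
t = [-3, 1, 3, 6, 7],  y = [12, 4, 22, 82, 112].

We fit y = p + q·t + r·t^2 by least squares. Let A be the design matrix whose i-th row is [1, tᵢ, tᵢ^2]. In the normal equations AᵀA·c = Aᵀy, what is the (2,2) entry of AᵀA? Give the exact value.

Row 2 ↔ basis t, column 2 ↔ basis t, so (AᵀA)_{2,2} = Σᵢ (t)·(t) = (-3)·(-3) + (1)·(1) + (3)·(3) + (6)·(6) + (7)·(7) = 104.

104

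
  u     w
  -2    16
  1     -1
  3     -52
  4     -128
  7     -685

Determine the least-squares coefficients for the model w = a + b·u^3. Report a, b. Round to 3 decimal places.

a = 0.744, b = -1.999

Setting ∂/∂a … = 0 gives: 5·a + 427·b = -850;  427·a + 122539·b = -244680.
Eliminating b: 122539·(row 1) − 427·(row 2) gives 430366·a = 122539·(-850) − 427·(-244680) = 320210, so a = 160105/215183.
Then b = ((-244680) − 427·(160105/215183))/122539 = -430225/215183.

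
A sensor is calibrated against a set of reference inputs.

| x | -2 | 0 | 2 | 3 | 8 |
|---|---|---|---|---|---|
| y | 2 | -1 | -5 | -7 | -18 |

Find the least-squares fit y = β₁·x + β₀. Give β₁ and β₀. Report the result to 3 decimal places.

β₁ = -2.028, β₀ = -1.338

The normal equations are: 81·β₁ + 11·β₀ = -179;  11·β₁ + 5·β₀ = -29.
(Σx·x = 81, Σx = 11, Σ1 = 5, Σx·y = -179, Σy = -29.)
det = 81·5 − 11² = 284.
β₁ = ((-179)·5 − 11·(-29))/284 = -144/71; β₀ = (81·(-29) − 11·(-179))/284 = -95/71.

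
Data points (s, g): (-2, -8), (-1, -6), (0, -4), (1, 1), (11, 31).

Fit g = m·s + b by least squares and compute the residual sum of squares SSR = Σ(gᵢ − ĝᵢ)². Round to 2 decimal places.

Forming MᵀM = [[127, 9]; [9, 5]] and Mᵀg = [364, 14]ᵀ gives MᵀM·[m, b]ᵀ = Mᵀg.
Δ = 127·5 − 9² = 554.
m = (364·5 − 9·14)/554 = 847/277; b = (127·14 − 9·364)/554 = -749/277.
Residuals: 227/277, -66/277, -359/277, 179/277, 19/277; SSR = 784/277.

SSR = 2.83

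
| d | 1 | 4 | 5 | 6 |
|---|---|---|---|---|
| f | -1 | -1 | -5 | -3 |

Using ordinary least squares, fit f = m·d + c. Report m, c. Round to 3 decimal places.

m = -0.571, c = -0.214

From the data, Σd·d = 78, Σd = 16, Σ1 = 4.
Moment sums: Σd·f = -48, Σf = -10.
So XᵀX·[m, c]ᵀ = Xᵀf: [[78, 16]; [16, 4]]·[m, c]ᵀ = [-48, -10]ᵀ.
det = 78·4 − 16² = 56.
m = ((-48)·4 − 16·(-10))/56 = -4/7; c = (78·(-10) − 16·(-48))/56 = -3/14.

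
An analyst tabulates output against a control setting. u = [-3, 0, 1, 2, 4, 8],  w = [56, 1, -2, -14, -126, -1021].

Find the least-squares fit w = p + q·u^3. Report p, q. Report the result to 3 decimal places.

AᵀA·[p, q]ᵀ = Aᵀw reads: 6·p + 558·q = -1106;  558·p + 267034·q = -532442.
Δ = 6·267034 − 558² = 1290840.
p = ((-1106)·267034 − 558·(-532442))/1290840 = 7109/5205; q = (6·(-532442) − 558·(-1106))/1290840 = -107396/53785.

p = 1.366, q = -1.997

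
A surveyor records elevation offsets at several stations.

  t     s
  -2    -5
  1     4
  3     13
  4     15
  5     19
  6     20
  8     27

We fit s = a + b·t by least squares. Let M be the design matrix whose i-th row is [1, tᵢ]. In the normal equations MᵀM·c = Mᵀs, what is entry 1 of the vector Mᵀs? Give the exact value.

Entry 1 ↔ basis 1, so (Mᵀs)_{1} = Σᵢ sᵢ = (1)·(-5) + (1)·(4) + (1)·(13) + (1)·(15) + (1)·(19) + (1)·(20) + (1)·(27) = 93.

93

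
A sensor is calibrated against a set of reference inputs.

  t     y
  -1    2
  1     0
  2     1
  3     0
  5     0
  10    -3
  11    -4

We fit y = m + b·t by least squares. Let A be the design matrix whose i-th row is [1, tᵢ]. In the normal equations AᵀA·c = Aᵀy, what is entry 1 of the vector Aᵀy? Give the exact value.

-4

Entry 1 ↔ basis 1, so (Aᵀy)_{1} = Σᵢ yᵢ = (1)·(2) + (1)·(0) + (1)·(1) + (1)·(0) + (1)·(0) + (1)·(-3) + (1)·(-4) = -4.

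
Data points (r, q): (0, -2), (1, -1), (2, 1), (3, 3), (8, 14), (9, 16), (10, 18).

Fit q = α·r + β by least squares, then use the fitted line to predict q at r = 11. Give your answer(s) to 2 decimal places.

q̂ = 20.07

Compute the Gram sums: Σr·r = 259, Σr = 33, Σ1 = 7.
Right-hand side: Σr·q = 446, Σq = 49.
AᵀA·[α, β]ᵀ = Aᵀq becomes [[259, 33]; [33, 7]]·[α, β]ᵀ = [446, 49]ᵀ.
det = 259·7 − 33² = 724.
α = (446·7 − 33·49)/724 = 1505/724; β = (259·49 − 33·446)/724 = -2027/724.
At r = 11: q̂ = (1505/724)·(11) + (-2027/724)·(1) = 3632/181.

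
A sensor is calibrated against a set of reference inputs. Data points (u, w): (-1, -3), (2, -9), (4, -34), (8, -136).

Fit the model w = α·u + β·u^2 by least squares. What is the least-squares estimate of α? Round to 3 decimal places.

Setting ∂/∂α … = 0 gives: 85·α + 583·β = -1239;  583·α + 4369·β = -9287.
(Σu·u = 85, Σu·u^2 = 583, Σu^2·u^2 = 4369, Σu·w = -1239, Σu^2·w = -9287.)
det = 85·4369 − 583² = 31476.
α = ((-1239)·4369 − 583·(-9287))/31476 = 565/15738; β = (85·(-9287) − 583·(-1239))/31476 = -33529/15738.

α = 0.036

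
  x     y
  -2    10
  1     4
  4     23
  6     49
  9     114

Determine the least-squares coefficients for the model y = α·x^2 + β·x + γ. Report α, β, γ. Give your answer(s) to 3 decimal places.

α = 1.467, β = -0.892, γ = 2.713

Forming AᵀA = [[8130, 1002, 138]; [1002, 138, 18]; [138, 18, 5]] and Aᵀy = [11410, 1396, 200]ᵀ gives AᵀA·[α, β, γ]ᵀ = Aᵀy.
Solving the 3×3 system (Gaussian elimination) gives α = 12449/8484, β = -2523/2828, γ = 274/101.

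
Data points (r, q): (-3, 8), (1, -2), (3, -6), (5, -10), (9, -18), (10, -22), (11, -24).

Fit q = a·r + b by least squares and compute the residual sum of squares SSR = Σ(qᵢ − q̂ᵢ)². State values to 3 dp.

SSR = 2.586

With design matrix A, AᵀA = [[346, 36]; [36, 7]] and Aᵀq = [-740, -74]ᵀ.
Δ = 346·7 − 36² = 1126.
a = ((-740)·7 − 36·(-74))/1126 = -1258/563; b = (346·(-74) − 36·(-740))/1126 = 518/563.
Residuals: 212/563, -386/563, -122/563, 142/563, 670/563, -324/563, -192/563; SSR = 1456/563.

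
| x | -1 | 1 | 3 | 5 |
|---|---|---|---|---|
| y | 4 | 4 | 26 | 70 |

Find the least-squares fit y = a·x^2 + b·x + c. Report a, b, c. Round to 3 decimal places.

Setting ∂/∂a … = 0 gives: 708·a + 152·b + 36·c = 1992;  152·a + 36·b + 8·c = 428;  36·a + 8·b + 4·c = 104.
Solving the 3×3 system (Gaussian elimination) gives a = 11/4, b = 0, c = 5/4.

a = 2.750, b = 0.000, c = 1.250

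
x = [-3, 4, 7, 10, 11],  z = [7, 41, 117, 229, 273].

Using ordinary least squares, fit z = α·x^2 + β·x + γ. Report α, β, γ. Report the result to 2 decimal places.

α = 2.02, β = 2.91, γ = -2.51

Compute the Gram sums: Σx^2·x^2 = 27379, Σx^2·x = 2711, Σx^2 = 295, Σx·x = 295, Σx = 29, Σ1 = 5.
For Mᵀz: Σx^2·z = 62385, Σx·z = 6255, Σz = 667.
MᵀM·[α, β, γ]ᵀ = Mᵀz becomes [[27379, 2711, 295]; [2711, 295, 29]; [295, 29, 5]]·[α, β, γ]ᵀ = [62385, 6255, 667]ᵀ.
Solving the 3×3 system (Gaussian elimination) gives α = 222524/110293, β = 320814/110293, γ = -276551/110293.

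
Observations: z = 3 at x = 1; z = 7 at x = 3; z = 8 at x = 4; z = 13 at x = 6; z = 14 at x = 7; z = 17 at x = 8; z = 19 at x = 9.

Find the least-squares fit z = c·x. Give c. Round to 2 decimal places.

The normal system AᵀA·[c]ᵀ = Aᵀz is [[256]]·[c]ᵀ = [539]ᵀ.
Hence c = 539 / 256 ≈ 2.10547.

c = 2.11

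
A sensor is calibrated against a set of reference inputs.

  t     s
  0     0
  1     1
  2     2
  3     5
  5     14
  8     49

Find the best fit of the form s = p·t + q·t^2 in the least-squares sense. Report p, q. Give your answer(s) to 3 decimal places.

p = -1.374, q = 0.926

From the data, Σt·t = 103, Σt·t^2 = 673, Σt^2·t^2 = 4819.
Right-hand side: Σt·s = 482, Σt^2·s = 3540.
MᵀM·[p, q]ᵀ = Mᵀs becomes [[103, 673]; [673, 4819]]·[p, q]ᵀ = [482, 3540]ᵀ.
Eliminating q: 4819·(row 1) − 673·(row 2) gives 43428·p = 4819·482 − 673·3540 = -59662, so p = -29831/21714.
Then q = (3540 − 673·(-29831/21714))/4819 = 20117/21714.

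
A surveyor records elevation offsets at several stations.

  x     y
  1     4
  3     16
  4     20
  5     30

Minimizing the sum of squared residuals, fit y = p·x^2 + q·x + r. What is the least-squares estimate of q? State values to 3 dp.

q = 3.300

Sums needed: Σx^2·x^2 = 963, Σx^2·x = 217, Σx^2 = 51, Σx·x = 51, Σx = 13, Σ1 = 4.
Moment sums: Σx^2·y = 1218, Σx·y = 282, Σy = 70.
Row-reducing yields p = 1/2, q = 33/10, r = 2/5.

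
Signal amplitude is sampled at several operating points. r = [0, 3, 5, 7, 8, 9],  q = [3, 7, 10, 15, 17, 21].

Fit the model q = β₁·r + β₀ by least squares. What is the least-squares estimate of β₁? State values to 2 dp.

Compute the Gram sums: Σr·r = 228, Σr = 32, Σ1 = 6.
Right-hand side: Σr·q = 501, Σq = 73.
MᵀM·[β₁, β₀]ᵀ = Mᵀq becomes [[228, 32]; [32, 6]]·[β₁, β₀]ᵀ = [501, 73]ᵀ.
Δ = 228·6 − 32² = 344.
β₁ = (501·6 − 32·73)/344 = 335/172; β₀ = (228·73 − 32·501)/344 = 153/86.

β₁ = 1.95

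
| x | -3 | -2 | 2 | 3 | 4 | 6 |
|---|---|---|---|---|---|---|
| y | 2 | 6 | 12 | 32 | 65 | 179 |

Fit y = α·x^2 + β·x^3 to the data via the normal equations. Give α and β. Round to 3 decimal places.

Forming AᵀA = [[1746, 8800]; [8800, 52338]] and Aᵀy = [7862, 43682]ᵀ gives AᵀA·[α, β]ᵀ = Aᵀy.
Δ = 1746·52338 − 8800² = 13942148.
α = (7862·52338 − 8800·43682)/13942148 = 615449/316867; β = (1746·43682 − 8800·7862)/13942148 = 1770793/3485537.

α = 1.942, β = 0.508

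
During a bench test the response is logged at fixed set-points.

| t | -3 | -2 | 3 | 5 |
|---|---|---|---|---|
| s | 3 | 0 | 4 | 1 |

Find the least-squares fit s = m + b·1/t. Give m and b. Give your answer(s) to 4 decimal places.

m = 2.1736, b = 2.3142

AᵀA·[m, b]ᵀ = Aᵀs reads: 4·m + (-3/10)·b = 8;  (-3/10)·m + (461/900)·b = 8/15.
det = 4·(461/900) − (-3/10)² = 1763/900.
m = (8·(461/900) − (-3/10)·(8/15))/(1763/900) = 3832/1763; b = (4·(8/15) − (-3/10)·8)/(1763/900) = 4080/1763.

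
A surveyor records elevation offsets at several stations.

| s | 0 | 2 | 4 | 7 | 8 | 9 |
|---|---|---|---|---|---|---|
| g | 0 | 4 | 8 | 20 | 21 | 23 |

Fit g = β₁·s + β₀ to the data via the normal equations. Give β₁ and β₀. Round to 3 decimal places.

β₁ = 2.734, β₀ = -1.005

Sums needed: Σs·s = 214, Σs = 30, Σ1 = 6.
And Σs·g = 555, Σg = 76.
Eliminating β₀: 6·(row 1) − 30·(row 2) gives 384·β₁ = 6·555 − 30·76 = 1050, so β₁ = 175/64.
Then β₀ = (76 − 30·(175/64))/6 = -193/192.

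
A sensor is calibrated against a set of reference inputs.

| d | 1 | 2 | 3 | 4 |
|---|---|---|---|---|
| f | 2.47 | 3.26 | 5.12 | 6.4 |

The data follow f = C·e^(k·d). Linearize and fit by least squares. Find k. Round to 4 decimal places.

With ln fᵢ as the transformed response and dᵢ as the regressor:
XᵀX = [[30.0000, 10.0000]; [10.0000, 4]], rhs = [15.5923, 5.5754]ᵀ  (here Σd = 10.0000, Σ(d)² = 30.0000, Σln f = 5.5754, Σd·ln f = 15.5923).
Δ = 30.0000·4 − (10.0000)² = 20.0000; k = (15.5923·4 − 10.0000·5.5754)/20.0000 = 0.33077, ln C = (30.0000·5.5754 − 10.0000·15.5923)/20.0000 = 0.56693.

k = 0.3308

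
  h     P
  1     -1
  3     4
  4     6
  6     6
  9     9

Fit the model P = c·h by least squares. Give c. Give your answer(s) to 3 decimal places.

c = 1.063

With design matrix M, MᵀM = [[143]] and MᵀP = [152]ᵀ.
Hence c = 152 / 143 ≈ 1.06294.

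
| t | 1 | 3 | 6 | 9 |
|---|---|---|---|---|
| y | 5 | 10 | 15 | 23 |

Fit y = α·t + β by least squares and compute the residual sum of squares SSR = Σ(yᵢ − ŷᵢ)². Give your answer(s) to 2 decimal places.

SSR = 1.51

Sums needed: Σt·t = 127, Σt = 19, Σ1 = 4.
And Σt·y = 332, Σy = 53.
So AᵀA·[α, β]ᵀ = Aᵀy: [[127, 19]; [19, 4]]·[α, β]ᵀ = [332, 53]ᵀ.
Eliminating β: 4·(row 1) − 19·(row 2) gives 147·α = 4·332 − 19·53 = 321, so α = 107/49.
Then β = (53 − 19·(107/49))/4 = 141/49.
Residuals: -3/49, 4/7, -48/49, 23/49; SSR = 74/49.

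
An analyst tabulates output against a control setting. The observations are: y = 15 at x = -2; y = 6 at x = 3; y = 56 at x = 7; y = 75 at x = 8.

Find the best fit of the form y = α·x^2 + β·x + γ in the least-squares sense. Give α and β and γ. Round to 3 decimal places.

MᵀM·[α, β, γ]ᵀ = Mᵀy reads: 6594·α + 874·β + 126·γ = 7658;  874·α + 126·β + 16·γ = 980;  126·α + 16·β + 4·γ = 152.
Inverting the 3×3 Gram matrix, [α, β, γ]ᵀ = [806/517, -1708/517, 99/47]ᵀ.

α = 1.559, β = -3.304, γ = 2.106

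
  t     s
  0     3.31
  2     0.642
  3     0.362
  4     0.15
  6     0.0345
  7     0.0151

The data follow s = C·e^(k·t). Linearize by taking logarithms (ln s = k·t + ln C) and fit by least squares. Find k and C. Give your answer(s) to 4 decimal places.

With ln sᵢ as the transformed response and tᵢ as the regressor:
XᵀX = [[114.0000, 22.0000]; [22.0000, 6]], rhs = [-61.0753, -9.7193]ᵀ  (here Σt = 22.0000, Σ(t)² = 114.0000, Σln s = -9.7193, Σt·ln s = -61.0753).
Solving (det = 200.0000): k = -0.76314, ln C = 1.17828, so C = exp(1.17828) = 3.24879.

k = -0.7631, C = 3.2488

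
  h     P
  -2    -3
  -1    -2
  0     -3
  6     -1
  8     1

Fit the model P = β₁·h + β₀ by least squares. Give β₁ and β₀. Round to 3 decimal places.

β₁ = 0.342, β₀ = -2.351

Forming XᵀX = [[105, 11]; [11, 5]] and XᵀP = [10, -8]ᵀ gives XᵀX·[β₁, β₀]ᵀ = XᵀP.
Determinant 105·5 − 11² = 404.
β₁ = (10·5 − 11·(-8))/404 = 69/202; β₀ = (105·(-8) − 11·10)/404 = -475/202.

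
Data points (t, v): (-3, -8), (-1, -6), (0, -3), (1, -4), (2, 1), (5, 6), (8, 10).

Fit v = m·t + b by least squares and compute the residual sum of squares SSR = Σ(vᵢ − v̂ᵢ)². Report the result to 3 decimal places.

With design matrix A, AᵀA = [[104, 12]; [12, 7]] and Aᵀv = [138, -4]ᵀ.
det = 104·7 − 12² = 584.
m = (138·7 − 12·(-4))/584 = 507/292; b = (104·(-4) − 12·138)/584 = -259/73.
Residuals: 221/292, -209/292, 40/73, -639/292, 157/146, 253/292, -25/73; SSR = 1197/146.

SSR = 8.199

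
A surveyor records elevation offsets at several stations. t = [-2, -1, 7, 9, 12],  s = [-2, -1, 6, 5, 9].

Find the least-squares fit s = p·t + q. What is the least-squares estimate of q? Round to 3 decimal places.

Forming AᵀA = [[279, 25]; [25, 5]] and Aᵀs = [200, 17]ᵀ gives AᵀA·[p, q]ᵀ = Aᵀs.
Eliminating q: 5·(row 1) − 25·(row 2) gives 770·p = 5·200 − 25·17 = 575, so p = 115/154.
Then q = (17 − 25·(115/154))/5 = -257/770.

q = -0.334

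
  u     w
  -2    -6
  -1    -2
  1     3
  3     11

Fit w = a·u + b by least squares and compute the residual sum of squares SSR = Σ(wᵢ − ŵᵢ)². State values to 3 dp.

AᵀA·[a, b]ᵀ = Aᵀw reads: 15·a + 1·b = 50;  1·a + 4·b = 6.
(Σu·u = 15, Σu = 1, Σ1 = 4, Σu·w = 50, Σw = 6.)
Determinant 15·4 − 1² = 59.
a = (50·4 − 1·6)/59 = 194/59; b = (15·6 − 1·50)/59 = 40/59.
Residuals: -6/59, 36/59, -57/59, 27/59; SSR = 90/59.

SSR = 1.525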